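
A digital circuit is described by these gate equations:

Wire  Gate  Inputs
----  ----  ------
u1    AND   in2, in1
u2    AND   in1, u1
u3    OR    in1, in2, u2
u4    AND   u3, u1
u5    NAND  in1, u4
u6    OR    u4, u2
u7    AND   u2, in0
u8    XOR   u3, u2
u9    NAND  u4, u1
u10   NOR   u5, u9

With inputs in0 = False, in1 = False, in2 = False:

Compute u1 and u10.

u1 = in2 AND in1 = False AND False = False
u2 = in1 AND u1 = False AND False = False
u3 = in1 OR in2 OR u2 = False OR False OR False = False
u4 = u3 AND u1 = False AND False = False
u5 = in1 NAND u4 = False NAND False = True
u9 = u4 NAND u1 = False NAND False = True
u10 = u5 NOR u9 = True NOR True = False

u1 = False  u10 = False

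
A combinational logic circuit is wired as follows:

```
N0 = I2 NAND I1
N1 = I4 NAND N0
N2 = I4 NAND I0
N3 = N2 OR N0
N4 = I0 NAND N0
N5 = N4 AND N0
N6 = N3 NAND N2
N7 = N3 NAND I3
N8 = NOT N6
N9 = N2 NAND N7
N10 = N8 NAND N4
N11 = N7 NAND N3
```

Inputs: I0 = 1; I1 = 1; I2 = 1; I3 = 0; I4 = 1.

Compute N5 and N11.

N0 = I2 NAND I1 = 1 NAND 1 = 0
N2 = I4 NAND I0 = 1 NAND 1 = 0
N3 = N2 OR N0 = 0 OR 0 = 0
N4 = I0 NAND N0 = 1 NAND 0 = 1
N5 = N4 AND N0 = 1 AND 0 = 0
N7 = N3 NAND I3 = 0 NAND 0 = 1
N11 = N7 NAND N3 = 1 NAND 0 = 1

N5 = 0, N11 = 1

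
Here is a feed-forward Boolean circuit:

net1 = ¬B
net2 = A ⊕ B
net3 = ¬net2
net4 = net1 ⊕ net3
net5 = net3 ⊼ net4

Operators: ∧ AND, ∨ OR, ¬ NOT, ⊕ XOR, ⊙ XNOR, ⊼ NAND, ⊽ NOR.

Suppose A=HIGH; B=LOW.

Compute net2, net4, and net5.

net1 = NOT B = NOT LOW = HIGH
net2 = A XOR B = HIGH XOR LOW = HIGH
net3 = NOT net2 = NOT HIGH = LOW
net4 = net1 XOR net3 = HIGH XOR LOW = HIGH
net5 = net3 NAND net4 = LOW NAND HIGH = HIGH

net2 = HIGH, net4 = HIGH, net5 = HIGH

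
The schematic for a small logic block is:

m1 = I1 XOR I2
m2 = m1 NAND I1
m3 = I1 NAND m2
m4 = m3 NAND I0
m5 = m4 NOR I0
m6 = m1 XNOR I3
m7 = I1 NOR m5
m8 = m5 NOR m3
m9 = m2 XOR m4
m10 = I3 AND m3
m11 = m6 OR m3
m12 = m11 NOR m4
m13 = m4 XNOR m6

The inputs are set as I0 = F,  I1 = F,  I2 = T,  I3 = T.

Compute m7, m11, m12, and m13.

m1 = I1 XOR I2 = F XOR T = T
m2 = m1 NAND I1 = T NAND F = T
m3 = I1 NAND m2 = F NAND T = T
m4 = m3 NAND I0 = T NAND F = T
m5 = m4 NOR I0 = T NOR F = F
m6 = m1 XNOR I3 = T XNOR T = T
m7 = I1 NOR m5 = F NOR F = T
m11 = m6 OR m3 = T OR T = T
m12 = m11 NOR m4 = T NOR T = F
m13 = m4 XNOR m6 = T XNOR T = T

m7 = T; m11 = T; m12 = F; m13 = T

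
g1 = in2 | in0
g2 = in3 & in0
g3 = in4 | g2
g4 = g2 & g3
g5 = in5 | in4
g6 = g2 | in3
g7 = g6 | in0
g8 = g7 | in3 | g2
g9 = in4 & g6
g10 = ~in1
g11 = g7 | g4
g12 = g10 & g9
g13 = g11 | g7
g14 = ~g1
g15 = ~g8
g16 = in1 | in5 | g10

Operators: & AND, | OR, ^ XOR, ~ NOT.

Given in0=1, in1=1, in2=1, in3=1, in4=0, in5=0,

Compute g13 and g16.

g2 = in3 AND in0 = 1 AND 1 = 1
g3 = in4 OR g2 = 0 OR 1 = 1
g4 = g2 AND g3 = 1 AND 1 = 1
g6 = g2 OR in3 = 1 OR 1 = 1
g7 = g6 OR in0 = 1 OR 1 = 1
g10 = NOT in1 = NOT 1 = 0
g11 = g7 OR g4 = 1 OR 1 = 1
g13 = g11 OR g7 = 1 OR 1 = 1
g16 = in1 OR in5 OR g10 = 1 OR 0 OR 0 = 1

g13 = 1; g16 = 1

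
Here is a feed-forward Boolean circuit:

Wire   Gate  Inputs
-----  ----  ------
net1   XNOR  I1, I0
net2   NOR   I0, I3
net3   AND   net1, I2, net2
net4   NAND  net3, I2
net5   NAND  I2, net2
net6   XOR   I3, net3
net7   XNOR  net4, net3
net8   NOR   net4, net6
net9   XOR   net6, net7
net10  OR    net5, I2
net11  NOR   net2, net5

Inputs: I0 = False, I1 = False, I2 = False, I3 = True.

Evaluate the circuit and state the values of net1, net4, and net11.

net1 = True, net4 = True, net11 = False

net1 = I1 XNOR I0 = False XNOR False = True
net2 = I0 NOR I3 = False NOR True = False
net3 = net1 AND I2 AND net2 = True AND False AND False = False
net4 = net3 NAND I2 = False NAND False = True
net5 = I2 NAND net2 = False NAND False = True
net11 = net2 NOR net5 = False NOR True = False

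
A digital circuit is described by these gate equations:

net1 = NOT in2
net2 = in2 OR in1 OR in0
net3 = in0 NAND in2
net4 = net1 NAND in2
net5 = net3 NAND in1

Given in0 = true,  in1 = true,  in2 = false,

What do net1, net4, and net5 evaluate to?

net1 = true, net4 = true, net5 = false

net1 = NOT in2 = NOT false = true
net3 = in0 NAND in2 = true NAND false = true
net4 = net1 NAND in2 = true NAND false = true
net5 = net3 NAND in1 = true NAND true = false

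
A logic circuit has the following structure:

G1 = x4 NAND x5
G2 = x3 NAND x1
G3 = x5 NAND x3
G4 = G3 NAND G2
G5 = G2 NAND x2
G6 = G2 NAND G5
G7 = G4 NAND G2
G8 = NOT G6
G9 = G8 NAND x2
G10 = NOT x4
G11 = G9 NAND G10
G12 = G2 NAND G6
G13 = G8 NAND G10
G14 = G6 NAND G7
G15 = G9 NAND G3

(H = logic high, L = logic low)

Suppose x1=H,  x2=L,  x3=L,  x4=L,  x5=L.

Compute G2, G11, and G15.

G2 = H, G11 = L, G15 = L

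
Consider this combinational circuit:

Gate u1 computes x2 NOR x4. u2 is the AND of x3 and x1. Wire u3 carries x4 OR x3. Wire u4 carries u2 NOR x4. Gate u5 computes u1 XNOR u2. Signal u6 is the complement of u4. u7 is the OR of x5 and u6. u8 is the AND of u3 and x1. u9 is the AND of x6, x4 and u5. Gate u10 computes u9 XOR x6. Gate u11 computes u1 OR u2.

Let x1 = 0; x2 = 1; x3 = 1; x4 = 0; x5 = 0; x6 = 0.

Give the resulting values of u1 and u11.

u1 = x2 NOR x4 = 1 NOR 0 = 0
u2 = x3 AND x1 = 1 AND 0 = 0
u11 = u1 OR u2 = 0 OR 0 = 0

u1 = 0; u11 = 0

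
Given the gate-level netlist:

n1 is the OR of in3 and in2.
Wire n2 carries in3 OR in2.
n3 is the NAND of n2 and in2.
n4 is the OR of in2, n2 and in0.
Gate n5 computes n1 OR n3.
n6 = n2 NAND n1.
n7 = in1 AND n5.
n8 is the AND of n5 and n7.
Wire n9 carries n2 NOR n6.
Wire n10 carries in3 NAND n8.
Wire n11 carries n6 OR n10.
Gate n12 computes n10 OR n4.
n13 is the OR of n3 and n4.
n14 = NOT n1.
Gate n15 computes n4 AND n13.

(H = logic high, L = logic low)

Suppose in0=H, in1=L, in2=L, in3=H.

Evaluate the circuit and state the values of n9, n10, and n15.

n9 = L, n10 = H, n15 = H

n1 = in3 OR in2 = H OR L = H
n2 = in3 OR in2 = H OR L = H
n3 = n2 NAND in2 = H NAND L = H
n4 = in2 OR n2 OR in0 = L OR H OR H = H
n5 = n1 OR n3 = H OR H = H
n6 = n2 NAND n1 = H NAND H = L
n7 = in1 AND n5 = L AND H = L
n8 = n5 AND n7 = H AND L = L
n9 = n2 NOR n6 = H NOR L = L
n10 = in3 NAND n8 = H NAND L = H
n13 = n3 OR n4 = H OR H = H
n15 = n4 AND n13 = H AND H = H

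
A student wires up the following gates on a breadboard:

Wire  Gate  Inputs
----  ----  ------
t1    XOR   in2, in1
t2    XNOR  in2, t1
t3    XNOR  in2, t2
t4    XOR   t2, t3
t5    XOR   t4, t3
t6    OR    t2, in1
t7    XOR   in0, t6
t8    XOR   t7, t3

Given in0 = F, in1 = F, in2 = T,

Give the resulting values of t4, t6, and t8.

t4 = F, t6 = T, t8 = F

t1 = in2 XOR in1 = T XOR F = T
t2 = in2 XNOR t1 = T XNOR T = T
t3 = in2 XNOR t2 = T XNOR T = T
t4 = t2 XOR t3 = T XOR T = F
t6 = t2 OR in1 = T OR F = T
t7 = in0 XOR t6 = F XOR T = T
t8 = t7 XOR t3 = T XOR T = F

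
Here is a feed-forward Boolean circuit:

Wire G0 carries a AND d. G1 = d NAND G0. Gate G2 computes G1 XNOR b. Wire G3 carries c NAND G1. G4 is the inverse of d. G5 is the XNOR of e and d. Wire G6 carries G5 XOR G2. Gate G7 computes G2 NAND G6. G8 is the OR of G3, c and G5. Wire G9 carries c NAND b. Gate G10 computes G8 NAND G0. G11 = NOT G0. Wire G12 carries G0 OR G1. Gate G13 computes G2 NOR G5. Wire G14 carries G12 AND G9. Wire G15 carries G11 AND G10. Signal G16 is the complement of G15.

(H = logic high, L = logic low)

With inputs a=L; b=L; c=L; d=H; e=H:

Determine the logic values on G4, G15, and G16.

G0 = a AND d = L AND H = L
G1 = d NAND G0 = H NAND L = H
G3 = c NAND G1 = L NAND H = H
G4 = NOT d = NOT H = L
G5 = e XNOR d = H XNOR H = H
G8 = G3 OR c OR G5 = H OR L OR H = H
G10 = G8 NAND G0 = H NAND L = H
G11 = NOT G0 = NOT L = H
G15 = G11 AND G10 = H AND H = H
G16 = NOT G15 = NOT H = L

G4 = L  G15 = H  G16 = L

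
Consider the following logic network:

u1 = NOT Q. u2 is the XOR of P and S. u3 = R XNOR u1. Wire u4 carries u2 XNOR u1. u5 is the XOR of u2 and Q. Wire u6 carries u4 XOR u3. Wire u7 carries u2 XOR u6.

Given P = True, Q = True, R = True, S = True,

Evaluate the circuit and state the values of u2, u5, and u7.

u1 = NOT Q = NOT True = False
u2 = P XOR S = True XOR True = False
u3 = R XNOR u1 = True XNOR False = False
u4 = u2 XNOR u1 = False XNOR False = True
u5 = u2 XOR Q = False XOR True = True
u6 = u4 XOR u3 = True XOR False = True
u7 = u2 XOR u6 = False XOR True = True

u2 = False, u5 = True, u7 = True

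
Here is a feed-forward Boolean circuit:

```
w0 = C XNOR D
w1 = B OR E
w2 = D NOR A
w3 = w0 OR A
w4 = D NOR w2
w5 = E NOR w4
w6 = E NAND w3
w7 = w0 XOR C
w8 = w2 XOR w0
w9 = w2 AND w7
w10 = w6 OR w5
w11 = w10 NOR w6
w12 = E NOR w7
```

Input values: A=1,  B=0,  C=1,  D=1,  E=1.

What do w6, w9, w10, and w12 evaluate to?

w0 = C XNOR D = 1 XNOR 1 = 1
w2 = D NOR A = 1 NOR 1 = 0
w3 = w0 OR A = 1 OR 1 = 1
w4 = D NOR w2 = 1 NOR 0 = 0
w5 = E NOR w4 = 1 NOR 0 = 0
w6 = E NAND w3 = 1 NAND 1 = 0
w7 = w0 XOR C = 1 XOR 1 = 0
w9 = w2 AND w7 = 0 AND 0 = 0
w10 = w6 OR w5 = 0 OR 0 = 0
w12 = E NOR w7 = 1 NOR 0 = 0

w6 = 0, w9 = 0, w10 = 0, w12 = 0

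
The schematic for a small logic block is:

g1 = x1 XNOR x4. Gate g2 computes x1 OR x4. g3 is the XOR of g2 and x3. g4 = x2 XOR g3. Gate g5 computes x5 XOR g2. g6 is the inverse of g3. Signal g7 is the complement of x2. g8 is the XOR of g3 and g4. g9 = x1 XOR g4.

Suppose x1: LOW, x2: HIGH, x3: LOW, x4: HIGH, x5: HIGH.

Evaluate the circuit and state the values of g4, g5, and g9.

g4 = LOW; g5 = LOW; g9 = LOW

g2 = x1 OR x4 = LOW OR HIGH = HIGH
g3 = g2 XOR x3 = HIGH XOR LOW = HIGH
g4 = x2 XOR g3 = HIGH XOR HIGH = LOW
g5 = x5 XOR g2 = HIGH XOR HIGH = LOW
g9 = x1 XOR g4 = LOW XOR LOW = LOW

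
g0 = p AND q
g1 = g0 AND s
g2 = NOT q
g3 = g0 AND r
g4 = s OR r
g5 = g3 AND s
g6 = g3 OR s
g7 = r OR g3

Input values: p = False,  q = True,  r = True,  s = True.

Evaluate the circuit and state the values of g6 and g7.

g6 = True; g7 = True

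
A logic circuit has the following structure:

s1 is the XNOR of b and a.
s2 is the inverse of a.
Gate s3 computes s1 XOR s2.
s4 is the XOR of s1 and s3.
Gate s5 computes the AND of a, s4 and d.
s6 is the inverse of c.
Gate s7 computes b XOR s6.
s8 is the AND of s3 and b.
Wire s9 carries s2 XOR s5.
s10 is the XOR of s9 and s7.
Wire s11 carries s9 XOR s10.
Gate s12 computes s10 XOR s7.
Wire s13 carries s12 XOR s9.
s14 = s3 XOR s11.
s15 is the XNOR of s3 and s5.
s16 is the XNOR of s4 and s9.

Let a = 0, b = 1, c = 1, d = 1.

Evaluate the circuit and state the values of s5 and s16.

s5 = 0; s16 = 1

s1 = b XNOR a = 1 XNOR 0 = 0
s2 = NOT a = NOT 0 = 1
s3 = s1 XOR s2 = 0 XOR 1 = 1
s4 = s1 XOR s3 = 0 XOR 1 = 1
s5 = a AND s4 AND d = 0 AND 1 AND 1 = 0
s9 = s2 XOR s5 = 1 XOR 0 = 1
s16 = s4 XNOR s9 = 1 XNOR 1 = 1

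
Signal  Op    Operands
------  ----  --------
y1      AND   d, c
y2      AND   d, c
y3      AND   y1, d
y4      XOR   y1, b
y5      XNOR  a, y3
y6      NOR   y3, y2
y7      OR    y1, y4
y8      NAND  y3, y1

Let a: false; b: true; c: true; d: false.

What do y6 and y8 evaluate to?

y6 = true, y8 = true

y1 = d AND c = false AND true = false
y2 = d AND c = false AND true = false
y3 = y1 AND d = false AND false = false
y6 = y3 NOR y2 = false NOR false = true
y8 = y3 NAND y1 = false NAND false = true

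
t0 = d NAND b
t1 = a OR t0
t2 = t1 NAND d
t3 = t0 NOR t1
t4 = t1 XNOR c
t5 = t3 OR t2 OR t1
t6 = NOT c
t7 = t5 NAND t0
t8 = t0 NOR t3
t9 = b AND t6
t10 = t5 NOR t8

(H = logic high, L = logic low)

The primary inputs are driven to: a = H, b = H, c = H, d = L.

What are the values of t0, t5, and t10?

t0 = d NAND b = L NAND H = H
t1 = a OR t0 = H OR H = H
t2 = t1 NAND d = H NAND L = H
t3 = t0 NOR t1 = H NOR H = L
t5 = t3 OR t2 OR t1 = L OR H OR H = H
t8 = t0 NOR t3 = H NOR L = L
t10 = t5 NOR t8 = H NOR L = L

t0 = H; t5 = H; t10 = L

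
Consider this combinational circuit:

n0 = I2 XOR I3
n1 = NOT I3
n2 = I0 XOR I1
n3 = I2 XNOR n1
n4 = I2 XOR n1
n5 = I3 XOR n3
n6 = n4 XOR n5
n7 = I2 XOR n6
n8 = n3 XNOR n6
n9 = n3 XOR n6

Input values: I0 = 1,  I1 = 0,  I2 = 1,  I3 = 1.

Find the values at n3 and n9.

n3 = 0, n9 = 0

n1 = NOT I3 = NOT 1 = 0
n3 = I2 XNOR n1 = 1 XNOR 0 = 0
n4 = I2 XOR n1 = 1 XOR 0 = 1
n5 = I3 XOR n3 = 1 XOR 0 = 1
n6 = n4 XOR n5 = 1 XOR 1 = 0
n9 = n3 XOR n6 = 0 XOR 0 = 0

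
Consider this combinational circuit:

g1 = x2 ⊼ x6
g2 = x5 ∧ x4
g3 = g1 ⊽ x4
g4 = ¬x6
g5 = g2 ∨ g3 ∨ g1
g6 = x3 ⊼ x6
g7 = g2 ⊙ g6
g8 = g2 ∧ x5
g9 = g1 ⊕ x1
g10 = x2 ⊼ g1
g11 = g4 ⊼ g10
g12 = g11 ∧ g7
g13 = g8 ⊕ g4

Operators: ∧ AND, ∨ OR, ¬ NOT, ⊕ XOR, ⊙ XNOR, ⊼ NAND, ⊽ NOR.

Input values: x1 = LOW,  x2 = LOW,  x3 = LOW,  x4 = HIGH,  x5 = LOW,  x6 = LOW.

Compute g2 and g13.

g2 = LOW  g13 = HIGH

g2 = x5 AND x4 = LOW AND HIGH = LOW
g4 = NOT x6 = NOT LOW = HIGH
g8 = g2 AND x5 = LOW AND LOW = LOW
g13 = g8 XOR g4 = LOW XOR HIGH = HIGH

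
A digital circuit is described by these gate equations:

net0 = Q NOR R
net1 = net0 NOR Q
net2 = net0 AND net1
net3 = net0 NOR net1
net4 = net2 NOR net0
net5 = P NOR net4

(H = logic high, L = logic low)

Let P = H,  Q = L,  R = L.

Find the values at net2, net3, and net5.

net2 = L, net3 = L, net5 = L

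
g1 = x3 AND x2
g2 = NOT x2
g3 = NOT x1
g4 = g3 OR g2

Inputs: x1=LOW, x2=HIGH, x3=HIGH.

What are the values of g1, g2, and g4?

g1 = HIGH, g2 = LOW, g4 = HIGH

g1 = x3 AND x2 = HIGH AND HIGH = HIGH
g2 = NOT x2 = NOT HIGH = LOW
g3 = NOT x1 = NOT LOW = HIGH
g4 = g3 OR g2 = HIGH OR LOW = HIGH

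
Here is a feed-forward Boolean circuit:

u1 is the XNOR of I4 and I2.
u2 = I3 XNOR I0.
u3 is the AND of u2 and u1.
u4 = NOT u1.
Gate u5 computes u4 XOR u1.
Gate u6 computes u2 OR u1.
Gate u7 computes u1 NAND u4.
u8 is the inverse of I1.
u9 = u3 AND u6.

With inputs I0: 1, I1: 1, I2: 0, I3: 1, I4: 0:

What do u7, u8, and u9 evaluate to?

u1 = I4 XNOR I2 = 0 XNOR 0 = 1
u2 = I3 XNOR I0 = 1 XNOR 1 = 1
u3 = u2 AND u1 = 1 AND 1 = 1
u4 = NOT u1 = NOT 1 = 0
u6 = u2 OR u1 = 1 OR 1 = 1
u7 = u1 NAND u4 = 1 NAND 0 = 1
u8 = NOT I1 = NOT 1 = 0
u9 = u3 AND u6 = 1 AND 1 = 1

u7 = 1  u8 = 0  u9 = 1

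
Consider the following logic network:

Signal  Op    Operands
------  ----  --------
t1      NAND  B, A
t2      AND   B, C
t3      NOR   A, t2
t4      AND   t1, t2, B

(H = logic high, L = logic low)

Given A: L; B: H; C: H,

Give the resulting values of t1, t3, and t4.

t1 = H  t3 = L  t4 = H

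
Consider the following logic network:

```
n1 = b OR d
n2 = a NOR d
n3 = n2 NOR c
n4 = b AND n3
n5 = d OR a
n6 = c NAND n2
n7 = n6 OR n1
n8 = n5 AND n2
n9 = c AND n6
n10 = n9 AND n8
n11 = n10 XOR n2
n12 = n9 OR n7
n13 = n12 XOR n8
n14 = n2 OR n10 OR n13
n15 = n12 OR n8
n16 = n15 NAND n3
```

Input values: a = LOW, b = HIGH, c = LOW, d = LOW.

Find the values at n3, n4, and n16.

n1 = b OR d = HIGH OR LOW = HIGH
n2 = a NOR d = LOW NOR LOW = HIGH
n3 = n2 NOR c = HIGH NOR LOW = LOW
n4 = b AND n3 = HIGH AND LOW = LOW
n5 = d OR a = LOW OR LOW = LOW
n6 = c NAND n2 = LOW NAND HIGH = HIGH
n7 = n6 OR n1 = HIGH OR HIGH = HIGH
n8 = n5 AND n2 = LOW AND HIGH = LOW
n9 = c AND n6 = LOW AND HIGH = LOW
n12 = n9 OR n7 = LOW OR HIGH = HIGH
n15 = n12 OR n8 = HIGH OR LOW = HIGH
n16 = n15 NAND n3 = HIGH NAND LOW = HIGH

n3 = LOW; n4 = LOW; n16 = HIGH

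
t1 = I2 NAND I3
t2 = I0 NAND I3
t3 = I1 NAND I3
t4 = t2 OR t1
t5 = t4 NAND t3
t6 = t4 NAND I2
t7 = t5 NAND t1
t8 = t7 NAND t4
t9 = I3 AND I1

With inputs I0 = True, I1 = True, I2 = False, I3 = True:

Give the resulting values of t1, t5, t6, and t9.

t1 = True, t5 = True, t6 = True, t9 = True

t1 = I2 NAND I3 = False NAND True = True
t2 = I0 NAND I3 = True NAND True = False
t3 = I1 NAND I3 = True NAND True = False
t4 = t2 OR t1 = False OR True = True
t5 = t4 NAND t3 = True NAND False = True
t6 = t4 NAND I2 = True NAND False = True
t9 = I3 AND I1 = True AND True = True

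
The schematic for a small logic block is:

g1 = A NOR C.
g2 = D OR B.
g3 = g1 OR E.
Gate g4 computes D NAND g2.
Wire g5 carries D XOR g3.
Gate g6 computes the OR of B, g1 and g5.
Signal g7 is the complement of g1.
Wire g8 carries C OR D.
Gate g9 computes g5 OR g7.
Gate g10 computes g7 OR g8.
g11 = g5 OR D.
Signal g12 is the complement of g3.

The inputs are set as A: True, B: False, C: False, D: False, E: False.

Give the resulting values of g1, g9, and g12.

g1 = A NOR C = True NOR False = False
g3 = g1 OR E = False OR False = False
g5 = D XOR g3 = False XOR False = False
g7 = NOT g1 = NOT False = True
g9 = g5 OR g7 = False OR True = True
g12 = NOT g3 = NOT False = True

g1 = False, g9 = True, g12 = True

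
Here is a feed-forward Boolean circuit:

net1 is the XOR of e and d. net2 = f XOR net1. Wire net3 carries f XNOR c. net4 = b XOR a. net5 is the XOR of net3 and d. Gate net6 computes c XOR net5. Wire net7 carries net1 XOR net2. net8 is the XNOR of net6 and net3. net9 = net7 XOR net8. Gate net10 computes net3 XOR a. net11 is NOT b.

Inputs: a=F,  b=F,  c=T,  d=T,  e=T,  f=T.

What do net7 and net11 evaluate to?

net7 = T, net11 = T

net1 = e XOR d = T XOR T = F
net2 = f XOR net1 = T XOR F = T
net7 = net1 XOR net2 = F XOR T = T
net11 = NOT b = NOT F = T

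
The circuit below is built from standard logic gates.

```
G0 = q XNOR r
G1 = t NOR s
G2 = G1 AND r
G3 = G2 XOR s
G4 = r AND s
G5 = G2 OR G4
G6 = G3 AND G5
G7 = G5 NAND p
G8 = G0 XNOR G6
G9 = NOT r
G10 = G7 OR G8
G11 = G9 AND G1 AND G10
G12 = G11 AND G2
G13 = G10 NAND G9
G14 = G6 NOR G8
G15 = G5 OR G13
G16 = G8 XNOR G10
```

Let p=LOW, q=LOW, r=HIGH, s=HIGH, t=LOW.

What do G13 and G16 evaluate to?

G0 = q XNOR r = LOW XNOR HIGH = LOW
G1 = t NOR s = LOW NOR HIGH = LOW
G2 = G1 AND r = LOW AND HIGH = LOW
G3 = G2 XOR s = LOW XOR HIGH = HIGH
G4 = r AND s = HIGH AND HIGH = HIGH
G5 = G2 OR G4 = LOW OR HIGH = HIGH
G6 = G3 AND G5 = HIGH AND HIGH = HIGH
G7 = G5 NAND p = HIGH NAND LOW = HIGH
G8 = G0 XNOR G6 = LOW XNOR HIGH = LOW
G9 = NOT r = NOT HIGH = LOW
G10 = G7 OR G8 = HIGH OR LOW = HIGH
G13 = G10 NAND G9 = HIGH NAND LOW = HIGH
G16 = G8 XNOR G10 = LOW XNOR HIGH = LOW

G13 = HIGH, G16 = LOW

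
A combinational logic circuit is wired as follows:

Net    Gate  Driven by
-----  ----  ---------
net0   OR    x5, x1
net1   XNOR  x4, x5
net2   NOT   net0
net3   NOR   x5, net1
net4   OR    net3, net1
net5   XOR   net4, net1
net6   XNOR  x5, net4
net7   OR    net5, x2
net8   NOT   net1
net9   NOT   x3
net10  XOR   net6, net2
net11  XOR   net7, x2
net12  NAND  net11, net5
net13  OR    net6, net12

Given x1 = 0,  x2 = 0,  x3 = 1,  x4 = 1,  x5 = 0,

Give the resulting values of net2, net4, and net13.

net2 = 1, net4 = 1, net13 = 0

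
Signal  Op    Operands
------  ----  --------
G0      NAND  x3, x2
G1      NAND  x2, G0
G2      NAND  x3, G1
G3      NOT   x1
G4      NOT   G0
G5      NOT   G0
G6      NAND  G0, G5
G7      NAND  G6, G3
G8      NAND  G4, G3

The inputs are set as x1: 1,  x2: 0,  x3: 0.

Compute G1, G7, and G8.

G1 = 1; G7 = 1; G8 = 1

G0 = x3 NAND x2 = 0 NAND 0 = 1
G1 = x2 NAND G0 = 0 NAND 1 = 1
G3 = NOT x1 = NOT 1 = 0
G4 = NOT G0 = NOT 1 = 0
G5 = NOT G0 = NOT 1 = 0
G6 = G0 NAND G5 = 1 NAND 0 = 1
G7 = G6 NAND G3 = 1 NAND 0 = 1
G8 = G4 NAND G3 = 0 NAND 0 = 1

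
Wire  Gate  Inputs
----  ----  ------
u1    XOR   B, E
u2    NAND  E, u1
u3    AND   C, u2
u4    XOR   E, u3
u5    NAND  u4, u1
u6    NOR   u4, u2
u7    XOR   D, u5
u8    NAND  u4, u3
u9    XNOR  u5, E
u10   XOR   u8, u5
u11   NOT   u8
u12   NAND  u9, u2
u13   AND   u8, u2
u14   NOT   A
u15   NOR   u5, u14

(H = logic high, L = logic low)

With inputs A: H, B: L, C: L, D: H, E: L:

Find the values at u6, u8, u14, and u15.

u6 = L; u8 = H; u14 = L; u15 = L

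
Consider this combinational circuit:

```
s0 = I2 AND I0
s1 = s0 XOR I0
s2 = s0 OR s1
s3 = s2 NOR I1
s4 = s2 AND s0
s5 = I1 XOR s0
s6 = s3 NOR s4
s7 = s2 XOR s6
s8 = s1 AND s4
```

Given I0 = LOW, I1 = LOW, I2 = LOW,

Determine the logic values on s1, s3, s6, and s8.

s0 = I2 AND I0 = LOW AND LOW = LOW
s1 = s0 XOR I0 = LOW XOR LOW = LOW
s2 = s0 OR s1 = LOW OR LOW = LOW
s3 = s2 NOR I1 = LOW NOR LOW = HIGH
s4 = s2 AND s0 = LOW AND LOW = LOW
s6 = s3 NOR s4 = HIGH NOR LOW = LOW
s8 = s1 AND s4 = LOW AND LOW = LOW

s1 = LOW, s3 = HIGH, s6 = LOW, s8 = LOW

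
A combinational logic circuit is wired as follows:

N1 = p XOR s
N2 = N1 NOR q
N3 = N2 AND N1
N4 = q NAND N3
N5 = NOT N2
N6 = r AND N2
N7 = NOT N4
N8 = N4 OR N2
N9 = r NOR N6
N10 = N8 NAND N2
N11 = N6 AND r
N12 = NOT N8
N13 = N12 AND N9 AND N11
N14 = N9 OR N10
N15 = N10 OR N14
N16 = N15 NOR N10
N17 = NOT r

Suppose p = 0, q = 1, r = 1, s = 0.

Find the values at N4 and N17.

N4 = 1, N17 = 0

N1 = p XOR s = 0 XOR 0 = 0
N2 = N1 NOR q = 0 NOR 1 = 0
N3 = N2 AND N1 = 0 AND 0 = 0
N4 = q NAND N3 = 1 NAND 0 = 1
N17 = NOT r = NOT 1 = 0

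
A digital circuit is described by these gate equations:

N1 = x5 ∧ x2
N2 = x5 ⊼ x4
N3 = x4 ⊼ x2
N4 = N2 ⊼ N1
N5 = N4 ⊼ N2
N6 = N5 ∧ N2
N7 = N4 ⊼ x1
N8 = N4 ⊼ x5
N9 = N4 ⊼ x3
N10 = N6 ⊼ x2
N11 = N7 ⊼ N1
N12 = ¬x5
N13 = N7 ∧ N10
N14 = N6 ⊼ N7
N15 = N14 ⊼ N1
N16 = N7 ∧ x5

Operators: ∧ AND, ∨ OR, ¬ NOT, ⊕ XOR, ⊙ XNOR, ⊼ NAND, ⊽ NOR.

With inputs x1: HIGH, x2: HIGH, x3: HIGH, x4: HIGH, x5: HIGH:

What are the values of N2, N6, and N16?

N2 = LOW, N6 = LOW, N16 = LOW

N1 = x5 AND x2 = HIGH AND HIGH = HIGH
N2 = x5 NAND x4 = HIGH NAND HIGH = LOW
N4 = N2 NAND N1 = LOW NAND HIGH = HIGH
N5 = N4 NAND N2 = HIGH NAND LOW = HIGH
N6 = N5 AND N2 = HIGH AND LOW = LOW
N7 = N4 NAND x1 = HIGH NAND HIGH = LOW
N16 = N7 AND x5 = LOW AND HIGH = LOW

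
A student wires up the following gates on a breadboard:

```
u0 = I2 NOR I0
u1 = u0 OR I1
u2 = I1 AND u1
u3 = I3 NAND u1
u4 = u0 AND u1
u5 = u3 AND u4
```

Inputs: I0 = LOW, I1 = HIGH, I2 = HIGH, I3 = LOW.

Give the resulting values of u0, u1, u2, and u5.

u0 = LOW, u1 = HIGH, u2 = HIGH, u5 = LOW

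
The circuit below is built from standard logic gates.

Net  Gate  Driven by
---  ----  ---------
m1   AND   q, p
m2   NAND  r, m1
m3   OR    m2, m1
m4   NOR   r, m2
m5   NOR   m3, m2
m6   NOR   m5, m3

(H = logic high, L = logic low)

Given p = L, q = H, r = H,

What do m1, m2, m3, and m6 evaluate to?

m1 = q AND p = H AND L = L
m2 = r NAND m1 = H NAND L = H
m3 = m2 OR m1 = H OR L = H
m5 = m3 NOR m2 = H NOR H = L
m6 = m5 NOR m3 = L NOR H = L

m1 = L, m2 = H, m3 = H, m6 = L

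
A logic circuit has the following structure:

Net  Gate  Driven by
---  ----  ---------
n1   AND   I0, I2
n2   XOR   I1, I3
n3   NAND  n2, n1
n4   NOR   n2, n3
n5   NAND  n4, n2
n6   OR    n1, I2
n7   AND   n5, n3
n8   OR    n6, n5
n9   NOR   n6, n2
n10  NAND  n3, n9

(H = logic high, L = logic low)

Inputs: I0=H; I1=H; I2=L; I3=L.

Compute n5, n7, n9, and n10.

n5 = H, n7 = H, n9 = L, n10 = H

n1 = I0 AND I2 = H AND L = L
n2 = I1 XOR I3 = H XOR L = H
n3 = n2 NAND n1 = H NAND L = H
n4 = n2 NOR n3 = H NOR H = L
n5 = n4 NAND n2 = L NAND H = H
n6 = n1 OR I2 = L OR L = L
n7 = n5 AND n3 = H AND H = H
n9 = n6 NOR n2 = L NOR H = L
n10 = n3 NAND n9 = H NAND L = H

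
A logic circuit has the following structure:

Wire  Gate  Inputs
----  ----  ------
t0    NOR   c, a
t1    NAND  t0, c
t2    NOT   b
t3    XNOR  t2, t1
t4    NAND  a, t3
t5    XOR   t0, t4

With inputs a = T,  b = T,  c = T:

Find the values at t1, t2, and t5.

t0 = c NOR a = T NOR T = F
t1 = t0 NAND c = F NAND T = T
t2 = NOT b = NOT T = F
t3 = t2 XNOR t1 = F XNOR T = F
t4 = a NAND t3 = T NAND F = T
t5 = t0 XOR t4 = F XOR T = T

t1 = T, t2 = F, t5 = T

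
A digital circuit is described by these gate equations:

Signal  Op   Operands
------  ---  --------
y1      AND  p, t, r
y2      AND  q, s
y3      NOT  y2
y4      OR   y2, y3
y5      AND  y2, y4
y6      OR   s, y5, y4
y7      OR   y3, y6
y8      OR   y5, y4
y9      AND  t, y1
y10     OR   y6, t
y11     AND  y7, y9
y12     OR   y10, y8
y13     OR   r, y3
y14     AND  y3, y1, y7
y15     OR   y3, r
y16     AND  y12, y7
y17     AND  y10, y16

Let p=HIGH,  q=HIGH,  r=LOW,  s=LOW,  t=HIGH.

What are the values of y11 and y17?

y1 = p AND t AND r = HIGH AND HIGH AND LOW = LOW
y2 = q AND s = HIGH AND LOW = LOW
y3 = NOT y2 = NOT LOW = HIGH
y4 = y2 OR y3 = LOW OR HIGH = HIGH
y5 = y2 AND y4 = LOW AND HIGH = LOW
y6 = s OR y5 OR y4 = LOW OR LOW OR HIGH = HIGH
y7 = y3 OR y6 = HIGH OR HIGH = HIGH
y8 = y5 OR y4 = LOW OR HIGH = HIGH
y9 = t AND y1 = HIGH AND LOW = LOW
y10 = y6 OR t = HIGH OR HIGH = HIGH
y11 = y7 AND y9 = HIGH AND LOW = LOW
y12 = y10 OR y8 = HIGH OR HIGH = HIGH
y16 = y12 AND y7 = HIGH AND HIGH = HIGH
y17 = y10 AND y16 = HIGH AND HIGH = HIGH

y11 = LOW; y17 = HIGH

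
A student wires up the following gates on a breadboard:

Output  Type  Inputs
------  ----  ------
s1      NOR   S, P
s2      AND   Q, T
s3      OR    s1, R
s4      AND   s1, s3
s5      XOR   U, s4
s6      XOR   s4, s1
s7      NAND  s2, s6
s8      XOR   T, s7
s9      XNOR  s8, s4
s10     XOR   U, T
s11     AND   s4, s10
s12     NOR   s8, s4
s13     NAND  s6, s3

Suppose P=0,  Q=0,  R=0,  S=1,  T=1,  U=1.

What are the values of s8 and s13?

s8 = 0, s13 = 1

s1 = S NOR P = 1 NOR 0 = 0
s2 = Q AND T = 0 AND 1 = 0
s3 = s1 OR R = 0 OR 0 = 0
s4 = s1 AND s3 = 0 AND 0 = 0
s6 = s4 XOR s1 = 0 XOR 0 = 0
s7 = s2 NAND s6 = 0 NAND 0 = 1
s8 = T XOR s7 = 1 XOR 1 = 0
s13 = s6 NAND s3 = 0 NAND 0 = 1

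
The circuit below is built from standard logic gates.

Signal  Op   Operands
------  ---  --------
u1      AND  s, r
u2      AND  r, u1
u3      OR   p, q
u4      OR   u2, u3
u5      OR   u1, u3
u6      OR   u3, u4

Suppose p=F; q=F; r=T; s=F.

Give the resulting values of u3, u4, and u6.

u3 = F; u4 = F; u6 = F

u1 = s AND r = F AND T = F
u2 = r AND u1 = T AND F = F
u3 = p OR q = F OR F = F
u4 = u2 OR u3 = F OR F = F
u6 = u3 OR u4 = F OR F = F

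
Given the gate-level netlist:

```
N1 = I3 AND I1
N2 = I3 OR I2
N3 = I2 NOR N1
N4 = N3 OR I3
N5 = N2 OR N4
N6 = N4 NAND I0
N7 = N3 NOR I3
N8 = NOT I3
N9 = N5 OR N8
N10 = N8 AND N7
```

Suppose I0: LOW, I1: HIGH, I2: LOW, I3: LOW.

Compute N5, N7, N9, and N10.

N5 = HIGH  N7 = LOW  N9 = HIGH  N10 = LOW

N1 = I3 AND I1 = LOW AND HIGH = LOW
N2 = I3 OR I2 = LOW OR LOW = LOW
N3 = I2 NOR N1 = LOW NOR LOW = HIGH
N4 = N3 OR I3 = HIGH OR LOW = HIGH
N5 = N2 OR N4 = LOW OR HIGH = HIGH
N7 = N3 NOR I3 = HIGH NOR LOW = LOW
N8 = NOT I3 = NOT LOW = HIGH
N9 = N5 OR N8 = HIGH OR HIGH = HIGH
N10 = N8 AND N7 = HIGH AND LOW = LOW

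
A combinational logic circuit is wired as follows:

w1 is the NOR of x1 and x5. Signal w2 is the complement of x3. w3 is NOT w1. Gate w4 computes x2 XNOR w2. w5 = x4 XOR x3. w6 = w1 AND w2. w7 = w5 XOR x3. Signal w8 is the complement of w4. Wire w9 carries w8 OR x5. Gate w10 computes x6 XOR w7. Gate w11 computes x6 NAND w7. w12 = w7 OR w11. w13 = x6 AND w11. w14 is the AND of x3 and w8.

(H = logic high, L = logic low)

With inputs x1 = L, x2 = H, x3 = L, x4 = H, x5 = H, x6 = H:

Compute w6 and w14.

w1 = x1 NOR x5 = L NOR H = L
w2 = NOT x3 = NOT L = H
w4 = x2 XNOR w2 = H XNOR H = H
w6 = w1 AND w2 = L AND H = L
w8 = NOT w4 = NOT H = L
w14 = x3 AND w8 = L AND L = L

w6 = L  w14 = L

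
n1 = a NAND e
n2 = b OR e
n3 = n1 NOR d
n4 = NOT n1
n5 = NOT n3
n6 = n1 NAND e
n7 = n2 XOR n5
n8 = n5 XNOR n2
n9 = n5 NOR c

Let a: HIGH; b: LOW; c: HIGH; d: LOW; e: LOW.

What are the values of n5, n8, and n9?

n5 = HIGH  n8 = LOW  n9 = LOW

n1 = a NAND e = HIGH NAND LOW = HIGH
n2 = b OR e = LOW OR LOW = LOW
n3 = n1 NOR d = HIGH NOR LOW = LOW
n5 = NOT n3 = NOT LOW = HIGH
n8 = n5 XNOR n2 = HIGH XNOR LOW = LOW
n9 = n5 NOR c = HIGH NOR HIGH = LOW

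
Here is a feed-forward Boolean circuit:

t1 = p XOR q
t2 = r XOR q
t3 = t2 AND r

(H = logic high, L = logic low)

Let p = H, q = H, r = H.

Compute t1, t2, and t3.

t1 = L  t2 = L  t3 = L

t1 = p XOR q = H XOR H = L
t2 = r XOR q = H XOR H = L
t3 = t2 AND r = L AND H = L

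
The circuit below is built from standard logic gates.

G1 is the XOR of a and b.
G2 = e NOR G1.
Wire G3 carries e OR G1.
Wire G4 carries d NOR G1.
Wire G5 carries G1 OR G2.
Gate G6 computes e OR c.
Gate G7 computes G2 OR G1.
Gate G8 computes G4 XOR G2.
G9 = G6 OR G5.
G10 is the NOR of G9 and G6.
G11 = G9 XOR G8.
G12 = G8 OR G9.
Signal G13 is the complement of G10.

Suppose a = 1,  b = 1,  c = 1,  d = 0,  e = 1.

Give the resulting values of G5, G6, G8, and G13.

G5 = 0, G6 = 1, G8 = 1, G13 = 1

G1 = a XOR b = 1 XOR 1 = 0
G2 = e NOR G1 = 1 NOR 0 = 0
G4 = d NOR G1 = 0 NOR 0 = 1
G5 = G1 OR G2 = 0 OR 0 = 0
G6 = e OR c = 1 OR 1 = 1
G8 = G4 XOR G2 = 1 XOR 0 = 1
G9 = G6 OR G5 = 1 OR 0 = 1
G10 = G9 NOR G6 = 1 NOR 1 = 0
G13 = NOT G10 = NOT 0 = 1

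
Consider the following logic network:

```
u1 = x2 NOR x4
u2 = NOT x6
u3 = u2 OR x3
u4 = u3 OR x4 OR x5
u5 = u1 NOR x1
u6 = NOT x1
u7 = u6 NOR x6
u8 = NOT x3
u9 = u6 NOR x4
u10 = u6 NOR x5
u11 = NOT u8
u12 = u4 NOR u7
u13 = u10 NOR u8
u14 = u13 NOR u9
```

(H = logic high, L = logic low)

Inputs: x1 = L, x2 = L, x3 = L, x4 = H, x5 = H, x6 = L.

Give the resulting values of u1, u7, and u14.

u1 = x2 NOR x4 = L NOR H = L
u6 = NOT x1 = NOT L = H
u7 = u6 NOR x6 = H NOR L = L
u8 = NOT x3 = NOT L = H
u9 = u6 NOR x4 = H NOR H = L
u10 = u6 NOR x5 = H NOR H = L
u13 = u10 NOR u8 = L NOR H = L
u14 = u13 NOR u9 = L NOR L = H

u1 = L, u7 = L, u14 = H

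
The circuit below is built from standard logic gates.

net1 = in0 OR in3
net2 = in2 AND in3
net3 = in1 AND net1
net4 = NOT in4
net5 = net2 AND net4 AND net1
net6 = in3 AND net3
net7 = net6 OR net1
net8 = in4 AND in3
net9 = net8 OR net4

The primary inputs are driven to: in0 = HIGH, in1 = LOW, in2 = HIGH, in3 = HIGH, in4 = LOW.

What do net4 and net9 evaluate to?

net4 = NOT in4 = NOT LOW = HIGH
net8 = in4 AND in3 = LOW AND HIGH = LOW
net9 = net8 OR net4 = LOW OR HIGH = HIGH

net4 = HIGH  net9 = HIGH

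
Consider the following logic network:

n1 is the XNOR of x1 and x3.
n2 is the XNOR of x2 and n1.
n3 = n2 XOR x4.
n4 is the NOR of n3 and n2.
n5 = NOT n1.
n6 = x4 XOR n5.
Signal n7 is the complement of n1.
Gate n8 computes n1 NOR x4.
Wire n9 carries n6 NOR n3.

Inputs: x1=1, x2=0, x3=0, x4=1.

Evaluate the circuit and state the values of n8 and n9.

n8 = 0  n9 = 1

n1 = x1 XNOR x3 = 1 XNOR 0 = 0
n2 = x2 XNOR n1 = 0 XNOR 0 = 1
n3 = n2 XOR x4 = 1 XOR 1 = 0
n5 = NOT n1 = NOT 0 = 1
n6 = x4 XOR n5 = 1 XOR 1 = 0
n8 = n1 NOR x4 = 0 NOR 1 = 0
n9 = n6 NOR n3 = 0 NOR 0 = 1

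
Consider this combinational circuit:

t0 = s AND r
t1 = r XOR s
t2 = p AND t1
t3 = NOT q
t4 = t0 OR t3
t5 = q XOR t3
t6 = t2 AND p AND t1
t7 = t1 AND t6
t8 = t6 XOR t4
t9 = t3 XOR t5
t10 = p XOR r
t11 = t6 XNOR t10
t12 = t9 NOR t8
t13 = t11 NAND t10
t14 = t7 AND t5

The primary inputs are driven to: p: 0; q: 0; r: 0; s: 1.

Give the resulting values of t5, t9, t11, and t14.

t5 = 1; t9 = 0; t11 = 1; t14 = 0

t1 = r XOR s = 0 XOR 1 = 1
t2 = p AND t1 = 0 AND 1 = 0
t3 = NOT q = NOT 0 = 1
t5 = q XOR t3 = 0 XOR 1 = 1
t6 = t2 AND p AND t1 = 0 AND 0 AND 1 = 0
t7 = t1 AND t6 = 1 AND 0 = 0
t9 = t3 XOR t5 = 1 XOR 1 = 0
t10 = p XOR r = 0 XOR 0 = 0
t11 = t6 XNOR t10 = 0 XNOR 0 = 1
t14 = t7 AND t5 = 0 AND 1 = 0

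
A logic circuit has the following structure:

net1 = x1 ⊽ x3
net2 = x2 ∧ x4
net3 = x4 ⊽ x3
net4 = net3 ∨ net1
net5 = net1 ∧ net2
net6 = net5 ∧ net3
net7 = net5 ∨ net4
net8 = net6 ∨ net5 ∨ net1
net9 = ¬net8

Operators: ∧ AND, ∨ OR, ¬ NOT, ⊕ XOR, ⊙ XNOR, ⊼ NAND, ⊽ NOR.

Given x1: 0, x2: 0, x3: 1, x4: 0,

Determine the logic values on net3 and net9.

net3 = 0; net9 = 1

net1 = x1 NOR x3 = 0 NOR 1 = 0
net2 = x2 AND x4 = 0 AND 0 = 0
net3 = x4 NOR x3 = 0 NOR 1 = 0
net5 = net1 AND net2 = 0 AND 0 = 0
net6 = net5 AND net3 = 0 AND 0 = 0
net8 = net6 OR net5 OR net1 = 0 OR 0 OR 0 = 0
net9 = NOT net8 = NOT 0 = 1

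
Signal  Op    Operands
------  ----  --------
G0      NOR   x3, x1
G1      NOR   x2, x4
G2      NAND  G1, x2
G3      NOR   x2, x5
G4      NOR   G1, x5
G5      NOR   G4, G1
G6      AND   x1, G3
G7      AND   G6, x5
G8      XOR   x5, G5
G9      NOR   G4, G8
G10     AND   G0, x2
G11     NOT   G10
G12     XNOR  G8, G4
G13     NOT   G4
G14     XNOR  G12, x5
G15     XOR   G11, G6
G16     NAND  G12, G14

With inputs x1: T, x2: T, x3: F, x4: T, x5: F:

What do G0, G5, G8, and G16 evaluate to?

G0 = F  G5 = F  G8 = F  G16 = T

G0 = x3 NOR x1 = F NOR T = F
G1 = x2 NOR x4 = T NOR T = F
G4 = G1 NOR x5 = F NOR F = T
G5 = G4 NOR G1 = T NOR F = F
G8 = x5 XOR G5 = F XOR F = F
G12 = G8 XNOR G4 = F XNOR T = F
G14 = G12 XNOR x5 = F XNOR F = T
G16 = G12 NAND G14 = F NAND T = T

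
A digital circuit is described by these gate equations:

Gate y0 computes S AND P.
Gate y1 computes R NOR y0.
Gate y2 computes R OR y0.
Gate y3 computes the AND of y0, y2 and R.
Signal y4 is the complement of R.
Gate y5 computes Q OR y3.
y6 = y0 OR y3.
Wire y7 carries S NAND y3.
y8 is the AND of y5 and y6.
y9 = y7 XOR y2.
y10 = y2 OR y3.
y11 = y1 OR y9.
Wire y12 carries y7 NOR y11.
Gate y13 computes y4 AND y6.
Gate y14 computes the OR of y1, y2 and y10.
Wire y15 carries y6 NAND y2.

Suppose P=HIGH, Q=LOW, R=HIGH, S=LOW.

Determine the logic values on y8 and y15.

y0 = S AND P = LOW AND HIGH = LOW
y2 = R OR y0 = HIGH OR LOW = HIGH
y3 = y0 AND y2 AND R = LOW AND HIGH AND HIGH = LOW
y5 = Q OR y3 = LOW OR LOW = LOW
y6 = y0 OR y3 = LOW OR LOW = LOW
y8 = y5 AND y6 = LOW AND LOW = LOW
y15 = y6 NAND y2 = LOW NAND HIGH = HIGH

y8 = LOW, y15 = HIGH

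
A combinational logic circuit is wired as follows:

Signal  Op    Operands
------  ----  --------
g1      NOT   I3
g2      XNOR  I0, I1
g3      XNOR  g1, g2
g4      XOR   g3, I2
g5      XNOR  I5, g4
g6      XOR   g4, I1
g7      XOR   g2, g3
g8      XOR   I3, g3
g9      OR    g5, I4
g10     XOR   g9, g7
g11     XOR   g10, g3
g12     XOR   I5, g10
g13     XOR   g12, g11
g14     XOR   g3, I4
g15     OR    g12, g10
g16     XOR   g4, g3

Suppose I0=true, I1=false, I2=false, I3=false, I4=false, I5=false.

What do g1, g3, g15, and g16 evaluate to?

g1 = NOT I3 = NOT false = true
g2 = I0 XNOR I1 = true XNOR false = false
g3 = g1 XNOR g2 = true XNOR false = false
g4 = g3 XOR I2 = false XOR false = false
g5 = I5 XNOR g4 = false XNOR false = true
g7 = g2 XOR g3 = false XOR false = false
g9 = g5 OR I4 = true OR false = true
g10 = g9 XOR g7 = true XOR false = true
g12 = I5 XOR g10 = false XOR true = true
g15 = g12 OR g10 = true OR true = true
g16 = g4 XOR g3 = false XOR false = false

g1 = true, g3 = false, g15 = true, g16 = false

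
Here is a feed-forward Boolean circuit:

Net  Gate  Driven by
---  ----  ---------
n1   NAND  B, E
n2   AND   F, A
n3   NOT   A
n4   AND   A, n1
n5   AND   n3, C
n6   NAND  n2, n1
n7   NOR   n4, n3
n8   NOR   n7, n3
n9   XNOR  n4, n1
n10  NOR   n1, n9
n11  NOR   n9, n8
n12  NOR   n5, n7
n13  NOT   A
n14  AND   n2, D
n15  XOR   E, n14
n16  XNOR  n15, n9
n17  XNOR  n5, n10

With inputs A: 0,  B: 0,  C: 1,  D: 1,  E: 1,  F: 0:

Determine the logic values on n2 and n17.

n1 = B NAND E = 0 NAND 1 = 1
n2 = F AND A = 0 AND 0 = 0
n3 = NOT A = NOT 0 = 1
n4 = A AND n1 = 0 AND 1 = 0
n5 = n3 AND C = 1 AND 1 = 1
n9 = n4 XNOR n1 = 0 XNOR 1 = 0
n10 = n1 NOR n9 = 1 NOR 0 = 0
n17 = n5 XNOR n10 = 1 XNOR 0 = 0

n2 = 0, n17 = 0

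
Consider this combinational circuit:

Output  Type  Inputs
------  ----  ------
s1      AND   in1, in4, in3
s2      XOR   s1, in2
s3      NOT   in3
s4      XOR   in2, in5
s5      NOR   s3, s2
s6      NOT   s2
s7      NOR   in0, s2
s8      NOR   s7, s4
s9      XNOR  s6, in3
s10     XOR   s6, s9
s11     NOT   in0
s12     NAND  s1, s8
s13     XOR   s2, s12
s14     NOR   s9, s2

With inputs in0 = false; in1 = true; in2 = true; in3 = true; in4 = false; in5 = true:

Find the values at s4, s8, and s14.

s1 = in1 AND in4 AND in3 = true AND false AND true = false
s2 = s1 XOR in2 = false XOR true = true
s4 = in2 XOR in5 = true XOR true = false
s6 = NOT s2 = NOT true = false
s7 = in0 NOR s2 = false NOR true = false
s8 = s7 NOR s4 = false NOR false = true
s9 = s6 XNOR in3 = false XNOR true = false
s14 = s9 NOR s2 = false NOR true = false

s4 = false, s8 = true, s14 = false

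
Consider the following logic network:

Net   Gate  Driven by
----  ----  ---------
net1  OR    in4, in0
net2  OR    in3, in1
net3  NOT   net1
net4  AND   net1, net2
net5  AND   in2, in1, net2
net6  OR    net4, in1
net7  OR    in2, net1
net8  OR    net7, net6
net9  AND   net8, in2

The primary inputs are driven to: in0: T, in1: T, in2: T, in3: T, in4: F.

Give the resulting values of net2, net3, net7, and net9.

net1 = in4 OR in0 = F OR T = T
net2 = in3 OR in1 = T OR T = T
net3 = NOT net1 = NOT T = F
net4 = net1 AND net2 = T AND T = T
net6 = net4 OR in1 = T OR T = T
net7 = in2 OR net1 = T OR T = T
net8 = net7 OR net6 = T OR T = T
net9 = net8 AND in2 = T AND T = T

net2 = T, net3 = F, net7 = T, net9 = T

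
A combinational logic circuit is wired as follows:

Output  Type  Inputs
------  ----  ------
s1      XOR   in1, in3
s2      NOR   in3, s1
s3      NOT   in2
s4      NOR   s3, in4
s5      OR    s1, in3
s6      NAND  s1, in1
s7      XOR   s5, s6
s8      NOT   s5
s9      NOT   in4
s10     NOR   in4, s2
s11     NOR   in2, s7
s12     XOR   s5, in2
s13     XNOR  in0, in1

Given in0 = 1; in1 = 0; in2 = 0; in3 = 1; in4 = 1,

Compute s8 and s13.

s8 = 0, s13 = 0

s1 = in1 XOR in3 = 0 XOR 1 = 1
s5 = s1 OR in3 = 1 OR 1 = 1
s8 = NOT s5 = NOT 1 = 0
s13 = in0 XNOR in1 = 1 XNOR 0 = 0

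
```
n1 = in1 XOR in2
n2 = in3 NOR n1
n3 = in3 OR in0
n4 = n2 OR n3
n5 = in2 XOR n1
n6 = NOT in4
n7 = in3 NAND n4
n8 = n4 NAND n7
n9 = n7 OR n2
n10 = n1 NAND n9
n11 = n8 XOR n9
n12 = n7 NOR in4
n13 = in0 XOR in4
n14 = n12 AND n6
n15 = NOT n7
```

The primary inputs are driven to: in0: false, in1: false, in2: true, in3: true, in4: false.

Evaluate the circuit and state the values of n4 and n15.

n4 = true  n15 = true

n1 = in1 XOR in2 = false XOR true = true
n2 = in3 NOR n1 = true NOR true = false
n3 = in3 OR in0 = true OR false = true
n4 = n2 OR n3 = false OR true = true
n7 = in3 NAND n4 = true NAND true = false
n15 = NOT n7 = NOT false = true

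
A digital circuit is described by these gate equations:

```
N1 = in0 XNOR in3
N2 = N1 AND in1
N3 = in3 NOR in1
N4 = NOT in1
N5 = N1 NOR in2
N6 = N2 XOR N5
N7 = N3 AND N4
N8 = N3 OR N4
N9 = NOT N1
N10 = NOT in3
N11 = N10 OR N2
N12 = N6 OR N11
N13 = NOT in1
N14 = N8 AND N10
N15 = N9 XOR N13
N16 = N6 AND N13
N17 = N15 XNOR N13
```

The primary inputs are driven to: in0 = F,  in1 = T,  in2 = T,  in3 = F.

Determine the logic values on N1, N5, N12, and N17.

N1 = in0 XNOR in3 = F XNOR F = T
N2 = N1 AND in1 = T AND T = T
N5 = N1 NOR in2 = T NOR T = F
N6 = N2 XOR N5 = T XOR F = T
N9 = NOT N1 = NOT T = F
N10 = NOT in3 = NOT F = T
N11 = N10 OR N2 = T OR T = T
N12 = N6 OR N11 = T OR T = T
N13 = NOT in1 = NOT T = F
N15 = N9 XOR N13 = F XOR F = F
N17 = N15 XNOR N13 = F XNOR F = T

N1 = T, N5 = F, N12 = T, N17 = T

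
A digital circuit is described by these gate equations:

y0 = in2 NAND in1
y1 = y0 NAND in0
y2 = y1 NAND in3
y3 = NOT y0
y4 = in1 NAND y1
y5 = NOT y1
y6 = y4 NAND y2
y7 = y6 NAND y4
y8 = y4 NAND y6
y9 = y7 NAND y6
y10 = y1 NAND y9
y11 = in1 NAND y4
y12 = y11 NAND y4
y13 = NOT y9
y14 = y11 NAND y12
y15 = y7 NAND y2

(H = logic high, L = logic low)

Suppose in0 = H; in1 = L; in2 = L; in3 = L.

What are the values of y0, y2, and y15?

y0 = H; y2 = H; y15 = L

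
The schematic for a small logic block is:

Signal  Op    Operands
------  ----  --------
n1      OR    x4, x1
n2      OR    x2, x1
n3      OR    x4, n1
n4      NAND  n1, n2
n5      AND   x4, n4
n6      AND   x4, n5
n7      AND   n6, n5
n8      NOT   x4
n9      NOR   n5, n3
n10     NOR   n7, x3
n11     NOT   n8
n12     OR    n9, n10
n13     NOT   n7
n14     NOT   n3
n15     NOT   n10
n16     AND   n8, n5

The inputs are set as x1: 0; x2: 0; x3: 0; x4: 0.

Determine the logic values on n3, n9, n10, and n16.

n3 = 0; n9 = 1; n10 = 1; n16 = 0

n1 = x4 OR x1 = 0 OR 0 = 0
n2 = x2 OR x1 = 0 OR 0 = 0
n3 = x4 OR n1 = 0 OR 0 = 0
n4 = n1 NAND n2 = 0 NAND 0 = 1
n5 = x4 AND n4 = 0 AND 1 = 0
n6 = x4 AND n5 = 0 AND 0 = 0
n7 = n6 AND n5 = 0 AND 0 = 0
n8 = NOT x4 = NOT 0 = 1
n9 = n5 NOR n3 = 0 NOR 0 = 1
n10 = n7 NOR x3 = 0 NOR 0 = 1
n16 = n8 AND n5 = 1 AND 0 = 0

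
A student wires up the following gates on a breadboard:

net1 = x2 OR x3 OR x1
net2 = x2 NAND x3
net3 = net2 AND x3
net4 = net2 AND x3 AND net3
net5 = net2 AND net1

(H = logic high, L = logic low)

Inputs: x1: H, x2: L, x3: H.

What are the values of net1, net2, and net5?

net1 = H; net2 = H; net5 = H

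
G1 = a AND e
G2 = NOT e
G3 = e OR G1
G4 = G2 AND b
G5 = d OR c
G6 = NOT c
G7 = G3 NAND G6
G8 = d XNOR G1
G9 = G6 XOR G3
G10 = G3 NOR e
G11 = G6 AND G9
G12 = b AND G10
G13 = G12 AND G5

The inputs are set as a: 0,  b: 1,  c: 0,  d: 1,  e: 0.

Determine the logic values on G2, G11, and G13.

G2 = 1, G11 = 1, G13 = 1

G1 = a AND e = 0 AND 0 = 0
G2 = NOT e = NOT 0 = 1
G3 = e OR G1 = 0 OR 0 = 0
G5 = d OR c = 1 OR 0 = 1
G6 = NOT c = NOT 0 = 1
G9 = G6 XOR G3 = 1 XOR 0 = 1
G10 = G3 NOR e = 0 NOR 0 = 1
G11 = G6 AND G9 = 1 AND 1 = 1
G12 = b AND G10 = 1 AND 1 = 1
G13 = G12 AND G5 = 1 AND 1 = 1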